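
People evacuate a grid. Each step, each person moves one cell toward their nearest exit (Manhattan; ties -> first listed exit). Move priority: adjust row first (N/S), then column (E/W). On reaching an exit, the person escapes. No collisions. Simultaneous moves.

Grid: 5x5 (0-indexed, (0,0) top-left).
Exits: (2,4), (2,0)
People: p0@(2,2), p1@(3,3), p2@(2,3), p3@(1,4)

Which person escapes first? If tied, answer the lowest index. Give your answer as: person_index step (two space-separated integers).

Answer: 2 1

Derivation:
Step 1: p0:(2,2)->(2,3) | p1:(3,3)->(2,3) | p2:(2,3)->(2,4)->EXIT | p3:(1,4)->(2,4)->EXIT
Step 2: p0:(2,3)->(2,4)->EXIT | p1:(2,3)->(2,4)->EXIT | p2:escaped | p3:escaped
Exit steps: [2, 2, 1, 1]
First to escape: p2 at step 1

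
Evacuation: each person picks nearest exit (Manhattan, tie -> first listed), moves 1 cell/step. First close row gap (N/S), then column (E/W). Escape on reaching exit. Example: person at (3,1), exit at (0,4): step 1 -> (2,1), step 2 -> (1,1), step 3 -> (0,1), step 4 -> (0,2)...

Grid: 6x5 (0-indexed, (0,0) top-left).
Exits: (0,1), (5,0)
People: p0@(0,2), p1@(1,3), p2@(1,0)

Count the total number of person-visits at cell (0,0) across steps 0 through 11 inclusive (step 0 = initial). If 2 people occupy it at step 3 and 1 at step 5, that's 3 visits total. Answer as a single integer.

Step 0: p0@(0,2) p1@(1,3) p2@(1,0) -> at (0,0): 0 [-], cum=0
Step 1: p0@ESC p1@(0,3) p2@(0,0) -> at (0,0): 1 [p2], cum=1
Step 2: p0@ESC p1@(0,2) p2@ESC -> at (0,0): 0 [-], cum=1
Step 3: p0@ESC p1@ESC p2@ESC -> at (0,0): 0 [-], cum=1
Total visits = 1

Answer: 1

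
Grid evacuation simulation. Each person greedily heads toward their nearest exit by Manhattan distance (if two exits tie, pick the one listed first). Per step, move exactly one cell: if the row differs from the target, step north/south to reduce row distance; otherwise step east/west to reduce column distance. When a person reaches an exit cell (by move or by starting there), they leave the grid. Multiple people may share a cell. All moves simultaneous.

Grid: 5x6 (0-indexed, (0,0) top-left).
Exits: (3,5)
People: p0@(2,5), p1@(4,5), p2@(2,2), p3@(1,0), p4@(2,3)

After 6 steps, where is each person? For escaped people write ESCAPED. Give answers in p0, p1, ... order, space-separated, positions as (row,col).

Step 1: p0:(2,5)->(3,5)->EXIT | p1:(4,5)->(3,5)->EXIT | p2:(2,2)->(3,2) | p3:(1,0)->(2,0) | p4:(2,3)->(3,3)
Step 2: p0:escaped | p1:escaped | p2:(3,2)->(3,3) | p3:(2,0)->(3,0) | p4:(3,3)->(3,4)
Step 3: p0:escaped | p1:escaped | p2:(3,3)->(3,4) | p3:(3,0)->(3,1) | p4:(3,4)->(3,5)->EXIT
Step 4: p0:escaped | p1:escaped | p2:(3,4)->(3,5)->EXIT | p3:(3,1)->(3,2) | p4:escaped
Step 5: p0:escaped | p1:escaped | p2:escaped | p3:(3,2)->(3,3) | p4:escaped
Step 6: p0:escaped | p1:escaped | p2:escaped | p3:(3,3)->(3,4) | p4:escaped

ESCAPED ESCAPED ESCAPED (3,4) ESCAPED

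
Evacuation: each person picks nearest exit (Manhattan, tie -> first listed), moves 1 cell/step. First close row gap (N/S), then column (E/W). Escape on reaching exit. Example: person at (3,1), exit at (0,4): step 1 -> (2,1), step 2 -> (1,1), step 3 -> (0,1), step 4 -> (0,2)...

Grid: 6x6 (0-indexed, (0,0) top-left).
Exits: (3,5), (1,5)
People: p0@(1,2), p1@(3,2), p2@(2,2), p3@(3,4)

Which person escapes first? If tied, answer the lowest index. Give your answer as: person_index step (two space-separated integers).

Answer: 3 1

Derivation:
Step 1: p0:(1,2)->(1,3) | p1:(3,2)->(3,3) | p2:(2,2)->(3,2) | p3:(3,4)->(3,5)->EXIT
Step 2: p0:(1,3)->(1,4) | p1:(3,3)->(3,4) | p2:(3,2)->(3,3) | p3:escaped
Step 3: p0:(1,4)->(1,5)->EXIT | p1:(3,4)->(3,5)->EXIT | p2:(3,3)->(3,4) | p3:escaped
Step 4: p0:escaped | p1:escaped | p2:(3,4)->(3,5)->EXIT | p3:escaped
Exit steps: [3, 3, 4, 1]
First to escape: p3 at step 1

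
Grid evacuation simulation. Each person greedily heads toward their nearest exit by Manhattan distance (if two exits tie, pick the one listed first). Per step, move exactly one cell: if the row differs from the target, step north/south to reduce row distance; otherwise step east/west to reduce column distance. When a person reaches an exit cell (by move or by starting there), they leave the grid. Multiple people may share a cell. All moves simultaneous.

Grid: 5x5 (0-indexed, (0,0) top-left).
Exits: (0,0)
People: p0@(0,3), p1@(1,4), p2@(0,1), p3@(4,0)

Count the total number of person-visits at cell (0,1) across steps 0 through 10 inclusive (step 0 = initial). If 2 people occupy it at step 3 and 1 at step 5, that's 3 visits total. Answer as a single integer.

Answer: 3

Derivation:
Step 0: p0@(0,3) p1@(1,4) p2@(0,1) p3@(4,0) -> at (0,1): 1 [p2], cum=1
Step 1: p0@(0,2) p1@(0,4) p2@ESC p3@(3,0) -> at (0,1): 0 [-], cum=1
Step 2: p0@(0,1) p1@(0,3) p2@ESC p3@(2,0) -> at (0,1): 1 [p0], cum=2
Step 3: p0@ESC p1@(0,2) p2@ESC p3@(1,0) -> at (0,1): 0 [-], cum=2
Step 4: p0@ESC p1@(0,1) p2@ESC p3@ESC -> at (0,1): 1 [p1], cum=3
Step 5: p0@ESC p1@ESC p2@ESC p3@ESC -> at (0,1): 0 [-], cum=3
Total visits = 3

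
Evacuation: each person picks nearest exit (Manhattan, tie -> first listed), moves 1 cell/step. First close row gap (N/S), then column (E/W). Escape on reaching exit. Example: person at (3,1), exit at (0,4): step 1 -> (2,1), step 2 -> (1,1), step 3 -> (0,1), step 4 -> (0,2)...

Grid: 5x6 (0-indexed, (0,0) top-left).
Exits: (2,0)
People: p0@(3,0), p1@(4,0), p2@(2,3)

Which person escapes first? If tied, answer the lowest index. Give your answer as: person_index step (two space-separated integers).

Step 1: p0:(3,0)->(2,0)->EXIT | p1:(4,0)->(3,0) | p2:(2,3)->(2,2)
Step 2: p0:escaped | p1:(3,0)->(2,0)->EXIT | p2:(2,2)->(2,1)
Step 3: p0:escaped | p1:escaped | p2:(2,1)->(2,0)->EXIT
Exit steps: [1, 2, 3]
First to escape: p0 at step 1

Answer: 0 1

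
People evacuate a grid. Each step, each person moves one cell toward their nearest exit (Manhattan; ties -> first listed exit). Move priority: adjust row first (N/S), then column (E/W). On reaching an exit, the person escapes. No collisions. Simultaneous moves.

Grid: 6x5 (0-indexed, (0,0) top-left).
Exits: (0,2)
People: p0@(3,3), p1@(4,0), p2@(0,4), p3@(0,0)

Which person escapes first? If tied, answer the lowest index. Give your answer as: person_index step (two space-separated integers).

Answer: 2 2

Derivation:
Step 1: p0:(3,3)->(2,3) | p1:(4,0)->(3,0) | p2:(0,4)->(0,3) | p3:(0,0)->(0,1)
Step 2: p0:(2,3)->(1,3) | p1:(3,0)->(2,0) | p2:(0,3)->(0,2)->EXIT | p3:(0,1)->(0,2)->EXIT
Step 3: p0:(1,3)->(0,3) | p1:(2,0)->(1,0) | p2:escaped | p3:escaped
Step 4: p0:(0,3)->(0,2)->EXIT | p1:(1,0)->(0,0) | p2:escaped | p3:escaped
Step 5: p0:escaped | p1:(0,0)->(0,1) | p2:escaped | p3:escaped
Step 6: p0:escaped | p1:(0,1)->(0,2)->EXIT | p2:escaped | p3:escaped
Exit steps: [4, 6, 2, 2]
First to escape: p2 at step 2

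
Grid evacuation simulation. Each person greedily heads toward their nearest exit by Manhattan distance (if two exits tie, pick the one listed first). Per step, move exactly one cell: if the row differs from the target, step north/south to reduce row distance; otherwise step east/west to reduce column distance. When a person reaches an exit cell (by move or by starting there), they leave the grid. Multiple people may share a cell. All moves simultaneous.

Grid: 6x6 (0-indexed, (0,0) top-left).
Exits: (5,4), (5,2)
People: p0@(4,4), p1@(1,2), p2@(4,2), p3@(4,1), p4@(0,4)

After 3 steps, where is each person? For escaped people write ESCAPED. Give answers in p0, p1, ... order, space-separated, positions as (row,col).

Step 1: p0:(4,4)->(5,4)->EXIT | p1:(1,2)->(2,2) | p2:(4,2)->(5,2)->EXIT | p3:(4,1)->(5,1) | p4:(0,4)->(1,4)
Step 2: p0:escaped | p1:(2,2)->(3,2) | p2:escaped | p3:(5,1)->(5,2)->EXIT | p4:(1,4)->(2,4)
Step 3: p0:escaped | p1:(3,2)->(4,2) | p2:escaped | p3:escaped | p4:(2,4)->(3,4)

ESCAPED (4,2) ESCAPED ESCAPED (3,4)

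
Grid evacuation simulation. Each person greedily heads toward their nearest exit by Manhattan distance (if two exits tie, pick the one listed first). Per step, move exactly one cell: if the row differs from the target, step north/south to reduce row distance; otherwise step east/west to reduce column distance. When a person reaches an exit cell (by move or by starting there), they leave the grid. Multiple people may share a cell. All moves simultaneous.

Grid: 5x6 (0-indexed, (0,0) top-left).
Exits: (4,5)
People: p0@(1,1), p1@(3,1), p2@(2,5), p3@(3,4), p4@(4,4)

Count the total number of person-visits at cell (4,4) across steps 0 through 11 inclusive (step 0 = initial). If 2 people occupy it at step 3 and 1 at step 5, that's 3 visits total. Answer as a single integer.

Step 0: p0@(1,1) p1@(3,1) p2@(2,5) p3@(3,4) p4@(4,4) -> at (4,4): 1 [p4], cum=1
Step 1: p0@(2,1) p1@(4,1) p2@(3,5) p3@(4,4) p4@ESC -> at (4,4): 1 [p3], cum=2
Step 2: p0@(3,1) p1@(4,2) p2@ESC p3@ESC p4@ESC -> at (4,4): 0 [-], cum=2
Step 3: p0@(4,1) p1@(4,3) p2@ESC p3@ESC p4@ESC -> at (4,4): 0 [-], cum=2
Step 4: p0@(4,2) p1@(4,4) p2@ESC p3@ESC p4@ESC -> at (4,4): 1 [p1], cum=3
Step 5: p0@(4,3) p1@ESC p2@ESC p3@ESC p4@ESC -> at (4,4): 0 [-], cum=3
Step 6: p0@(4,4) p1@ESC p2@ESC p3@ESC p4@ESC -> at (4,4): 1 [p0], cum=4
Step 7: p0@ESC p1@ESC p2@ESC p3@ESC p4@ESC -> at (4,4): 0 [-], cum=4
Total visits = 4

Answer: 4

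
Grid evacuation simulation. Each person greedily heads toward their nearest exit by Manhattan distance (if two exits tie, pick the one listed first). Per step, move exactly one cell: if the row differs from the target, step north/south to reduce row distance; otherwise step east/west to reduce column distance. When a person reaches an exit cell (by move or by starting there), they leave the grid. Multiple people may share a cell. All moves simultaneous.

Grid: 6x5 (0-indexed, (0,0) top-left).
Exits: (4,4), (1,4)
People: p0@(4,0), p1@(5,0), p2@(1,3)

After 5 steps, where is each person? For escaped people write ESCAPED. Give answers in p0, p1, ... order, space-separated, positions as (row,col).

Step 1: p0:(4,0)->(4,1) | p1:(5,0)->(4,0) | p2:(1,3)->(1,4)->EXIT
Step 2: p0:(4,1)->(4,2) | p1:(4,0)->(4,1) | p2:escaped
Step 3: p0:(4,2)->(4,3) | p1:(4,1)->(4,2) | p2:escaped
Step 4: p0:(4,3)->(4,4)->EXIT | p1:(4,2)->(4,3) | p2:escaped
Step 5: p0:escaped | p1:(4,3)->(4,4)->EXIT | p2:escaped

ESCAPED ESCAPED ESCAPED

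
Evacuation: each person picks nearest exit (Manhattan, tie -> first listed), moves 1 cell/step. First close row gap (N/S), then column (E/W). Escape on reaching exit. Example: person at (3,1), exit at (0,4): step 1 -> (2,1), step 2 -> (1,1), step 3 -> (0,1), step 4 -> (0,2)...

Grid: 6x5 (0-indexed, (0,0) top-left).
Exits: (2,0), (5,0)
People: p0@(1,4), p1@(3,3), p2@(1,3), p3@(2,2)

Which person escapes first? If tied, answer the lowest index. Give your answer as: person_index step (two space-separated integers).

Step 1: p0:(1,4)->(2,4) | p1:(3,3)->(2,3) | p2:(1,3)->(2,3) | p3:(2,2)->(2,1)
Step 2: p0:(2,4)->(2,3) | p1:(2,3)->(2,2) | p2:(2,3)->(2,2) | p3:(2,1)->(2,0)->EXIT
Step 3: p0:(2,3)->(2,2) | p1:(2,2)->(2,1) | p2:(2,2)->(2,1) | p3:escaped
Step 4: p0:(2,2)->(2,1) | p1:(2,1)->(2,0)->EXIT | p2:(2,1)->(2,0)->EXIT | p3:escaped
Step 5: p0:(2,1)->(2,0)->EXIT | p1:escaped | p2:escaped | p3:escaped
Exit steps: [5, 4, 4, 2]
First to escape: p3 at step 2

Answer: 3 2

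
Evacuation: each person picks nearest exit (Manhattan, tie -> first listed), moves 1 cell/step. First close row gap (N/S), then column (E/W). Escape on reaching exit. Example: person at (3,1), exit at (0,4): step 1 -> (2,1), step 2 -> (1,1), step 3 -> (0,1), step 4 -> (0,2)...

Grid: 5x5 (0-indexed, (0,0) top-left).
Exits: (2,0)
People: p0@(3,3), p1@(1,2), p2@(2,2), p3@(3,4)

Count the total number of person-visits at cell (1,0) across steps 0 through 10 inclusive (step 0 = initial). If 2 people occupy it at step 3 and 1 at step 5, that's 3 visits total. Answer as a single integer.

Answer: 0

Derivation:
Step 0: p0@(3,3) p1@(1,2) p2@(2,2) p3@(3,4) -> at (1,0): 0 [-], cum=0
Step 1: p0@(2,3) p1@(2,2) p2@(2,1) p3@(2,4) -> at (1,0): 0 [-], cum=0
Step 2: p0@(2,2) p1@(2,1) p2@ESC p3@(2,3) -> at (1,0): 0 [-], cum=0
Step 3: p0@(2,1) p1@ESC p2@ESC p3@(2,2) -> at (1,0): 0 [-], cum=0
Step 4: p0@ESC p1@ESC p2@ESC p3@(2,1) -> at (1,0): 0 [-], cum=0
Step 5: p0@ESC p1@ESC p2@ESC p3@ESC -> at (1,0): 0 [-], cum=0
Total visits = 0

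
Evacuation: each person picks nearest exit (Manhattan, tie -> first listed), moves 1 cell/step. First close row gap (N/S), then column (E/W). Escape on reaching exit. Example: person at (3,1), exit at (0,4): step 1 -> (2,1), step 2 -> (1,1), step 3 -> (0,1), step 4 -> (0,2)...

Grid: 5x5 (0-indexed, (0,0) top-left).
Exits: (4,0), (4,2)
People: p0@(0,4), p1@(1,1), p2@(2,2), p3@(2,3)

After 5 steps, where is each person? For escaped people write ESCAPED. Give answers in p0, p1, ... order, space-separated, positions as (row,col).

Step 1: p0:(0,4)->(1,4) | p1:(1,1)->(2,1) | p2:(2,2)->(3,2) | p3:(2,3)->(3,3)
Step 2: p0:(1,4)->(2,4) | p1:(2,1)->(3,1) | p2:(3,2)->(4,2)->EXIT | p3:(3,3)->(4,3)
Step 3: p0:(2,4)->(3,4) | p1:(3,1)->(4,1) | p2:escaped | p3:(4,3)->(4,2)->EXIT
Step 4: p0:(3,4)->(4,4) | p1:(4,1)->(4,0)->EXIT | p2:escaped | p3:escaped
Step 5: p0:(4,4)->(4,3) | p1:escaped | p2:escaped | p3:escaped

(4,3) ESCAPED ESCAPED ESCAPED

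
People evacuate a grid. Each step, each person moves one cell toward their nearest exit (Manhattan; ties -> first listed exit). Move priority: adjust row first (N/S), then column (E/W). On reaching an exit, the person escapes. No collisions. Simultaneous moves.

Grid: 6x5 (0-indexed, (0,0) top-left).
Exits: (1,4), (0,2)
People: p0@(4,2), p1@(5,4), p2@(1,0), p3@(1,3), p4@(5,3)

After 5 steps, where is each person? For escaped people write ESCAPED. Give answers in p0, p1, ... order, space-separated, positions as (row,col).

Step 1: p0:(4,2)->(3,2) | p1:(5,4)->(4,4) | p2:(1,0)->(0,0) | p3:(1,3)->(1,4)->EXIT | p4:(5,3)->(4,3)
Step 2: p0:(3,2)->(2,2) | p1:(4,4)->(3,4) | p2:(0,0)->(0,1) | p3:escaped | p4:(4,3)->(3,3)
Step 3: p0:(2,2)->(1,2) | p1:(3,4)->(2,4) | p2:(0,1)->(0,2)->EXIT | p3:escaped | p4:(3,3)->(2,3)
Step 4: p0:(1,2)->(0,2)->EXIT | p1:(2,4)->(1,4)->EXIT | p2:escaped | p3:escaped | p4:(2,3)->(1,3)
Step 5: p0:escaped | p1:escaped | p2:escaped | p3:escaped | p4:(1,3)->(1,4)->EXIT

ESCAPED ESCAPED ESCAPED ESCAPED ESCAPED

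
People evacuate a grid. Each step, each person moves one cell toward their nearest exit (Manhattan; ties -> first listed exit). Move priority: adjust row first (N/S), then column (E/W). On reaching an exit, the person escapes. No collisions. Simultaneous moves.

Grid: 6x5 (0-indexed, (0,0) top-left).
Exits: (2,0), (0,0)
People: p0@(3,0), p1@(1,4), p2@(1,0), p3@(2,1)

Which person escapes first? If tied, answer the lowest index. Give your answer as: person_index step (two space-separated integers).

Step 1: p0:(3,0)->(2,0)->EXIT | p1:(1,4)->(2,4) | p2:(1,0)->(2,0)->EXIT | p3:(2,1)->(2,0)->EXIT
Step 2: p0:escaped | p1:(2,4)->(2,3) | p2:escaped | p3:escaped
Step 3: p0:escaped | p1:(2,3)->(2,2) | p2:escaped | p3:escaped
Step 4: p0:escaped | p1:(2,2)->(2,1) | p2:escaped | p3:escaped
Step 5: p0:escaped | p1:(2,1)->(2,0)->EXIT | p2:escaped | p3:escaped
Exit steps: [1, 5, 1, 1]
First to escape: p0 at step 1

Answer: 0 1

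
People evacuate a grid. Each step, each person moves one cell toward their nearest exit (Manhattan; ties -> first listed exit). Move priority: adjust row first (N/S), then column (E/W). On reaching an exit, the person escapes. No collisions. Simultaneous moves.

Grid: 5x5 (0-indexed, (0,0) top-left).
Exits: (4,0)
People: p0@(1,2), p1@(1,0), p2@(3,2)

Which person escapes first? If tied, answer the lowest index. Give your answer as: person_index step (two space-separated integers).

Answer: 1 3

Derivation:
Step 1: p0:(1,2)->(2,2) | p1:(1,0)->(2,0) | p2:(3,2)->(4,2)
Step 2: p0:(2,2)->(3,2) | p1:(2,0)->(3,0) | p2:(4,2)->(4,1)
Step 3: p0:(3,2)->(4,2) | p1:(3,0)->(4,0)->EXIT | p2:(4,1)->(4,0)->EXIT
Step 4: p0:(4,2)->(4,1) | p1:escaped | p2:escaped
Step 5: p0:(4,1)->(4,0)->EXIT | p1:escaped | p2:escaped
Exit steps: [5, 3, 3]
First to escape: p1 at step 3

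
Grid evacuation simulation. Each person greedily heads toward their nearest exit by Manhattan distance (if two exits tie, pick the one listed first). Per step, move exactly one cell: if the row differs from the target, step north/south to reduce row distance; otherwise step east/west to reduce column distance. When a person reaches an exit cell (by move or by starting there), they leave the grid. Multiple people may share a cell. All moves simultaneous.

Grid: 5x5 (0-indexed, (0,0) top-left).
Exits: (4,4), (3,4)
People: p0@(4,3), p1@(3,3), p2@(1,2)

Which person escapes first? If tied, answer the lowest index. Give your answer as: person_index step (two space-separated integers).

Step 1: p0:(4,3)->(4,4)->EXIT | p1:(3,3)->(3,4)->EXIT | p2:(1,2)->(2,2)
Step 2: p0:escaped | p1:escaped | p2:(2,2)->(3,2)
Step 3: p0:escaped | p1:escaped | p2:(3,2)->(3,3)
Step 4: p0:escaped | p1:escaped | p2:(3,3)->(3,4)->EXIT
Exit steps: [1, 1, 4]
First to escape: p0 at step 1

Answer: 0 1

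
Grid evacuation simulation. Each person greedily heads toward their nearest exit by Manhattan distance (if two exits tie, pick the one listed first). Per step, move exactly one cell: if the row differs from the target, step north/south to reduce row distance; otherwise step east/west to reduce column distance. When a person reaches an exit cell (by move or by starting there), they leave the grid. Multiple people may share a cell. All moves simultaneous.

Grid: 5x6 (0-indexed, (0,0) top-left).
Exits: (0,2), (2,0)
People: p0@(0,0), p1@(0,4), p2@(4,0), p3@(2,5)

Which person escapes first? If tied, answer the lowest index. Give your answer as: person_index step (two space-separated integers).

Answer: 0 2

Derivation:
Step 1: p0:(0,0)->(0,1) | p1:(0,4)->(0,3) | p2:(4,0)->(3,0) | p3:(2,5)->(1,5)
Step 2: p0:(0,1)->(0,2)->EXIT | p1:(0,3)->(0,2)->EXIT | p2:(3,0)->(2,0)->EXIT | p3:(1,5)->(0,5)
Step 3: p0:escaped | p1:escaped | p2:escaped | p3:(0,5)->(0,4)
Step 4: p0:escaped | p1:escaped | p2:escaped | p3:(0,4)->(0,3)
Step 5: p0:escaped | p1:escaped | p2:escaped | p3:(0,3)->(0,2)->EXIT
Exit steps: [2, 2, 2, 5]
First to escape: p0 at step 2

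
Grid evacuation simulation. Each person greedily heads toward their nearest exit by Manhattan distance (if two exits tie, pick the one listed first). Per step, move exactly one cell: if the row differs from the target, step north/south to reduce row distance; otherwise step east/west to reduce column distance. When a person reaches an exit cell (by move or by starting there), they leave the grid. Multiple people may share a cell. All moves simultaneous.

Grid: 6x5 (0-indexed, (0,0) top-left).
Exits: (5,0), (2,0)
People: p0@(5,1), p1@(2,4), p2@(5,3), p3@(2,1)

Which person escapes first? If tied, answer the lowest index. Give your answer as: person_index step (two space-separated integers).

Step 1: p0:(5,1)->(5,0)->EXIT | p1:(2,4)->(2,3) | p2:(5,3)->(5,2) | p3:(2,1)->(2,0)->EXIT
Step 2: p0:escaped | p1:(2,3)->(2,2) | p2:(5,2)->(5,1) | p3:escaped
Step 3: p0:escaped | p1:(2,2)->(2,1) | p2:(5,1)->(5,0)->EXIT | p3:escaped
Step 4: p0:escaped | p1:(2,1)->(2,0)->EXIT | p2:escaped | p3:escaped
Exit steps: [1, 4, 3, 1]
First to escape: p0 at step 1

Answer: 0 1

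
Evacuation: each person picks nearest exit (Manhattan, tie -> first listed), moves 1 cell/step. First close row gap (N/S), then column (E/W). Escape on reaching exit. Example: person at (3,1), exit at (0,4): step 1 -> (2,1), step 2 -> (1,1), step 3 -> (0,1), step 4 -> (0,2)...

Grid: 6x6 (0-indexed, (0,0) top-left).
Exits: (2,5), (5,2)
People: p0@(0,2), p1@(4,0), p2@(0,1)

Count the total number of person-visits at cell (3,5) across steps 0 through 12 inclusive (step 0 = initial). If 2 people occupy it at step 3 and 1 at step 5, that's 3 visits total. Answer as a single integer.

Step 0: p0@(0,2) p1@(4,0) p2@(0,1) -> at (3,5): 0 [-], cum=0
Step 1: p0@(1,2) p1@(5,0) p2@(1,1) -> at (3,5): 0 [-], cum=0
Step 2: p0@(2,2) p1@(5,1) p2@(2,1) -> at (3,5): 0 [-], cum=0
Step 3: p0@(2,3) p1@ESC p2@(2,2) -> at (3,5): 0 [-], cum=0
Step 4: p0@(2,4) p1@ESC p2@(2,3) -> at (3,5): 0 [-], cum=0
Step 5: p0@ESC p1@ESC p2@(2,4) -> at (3,5): 0 [-], cum=0
Step 6: p0@ESC p1@ESC p2@ESC -> at (3,5): 0 [-], cum=0
Total visits = 0

Answer: 0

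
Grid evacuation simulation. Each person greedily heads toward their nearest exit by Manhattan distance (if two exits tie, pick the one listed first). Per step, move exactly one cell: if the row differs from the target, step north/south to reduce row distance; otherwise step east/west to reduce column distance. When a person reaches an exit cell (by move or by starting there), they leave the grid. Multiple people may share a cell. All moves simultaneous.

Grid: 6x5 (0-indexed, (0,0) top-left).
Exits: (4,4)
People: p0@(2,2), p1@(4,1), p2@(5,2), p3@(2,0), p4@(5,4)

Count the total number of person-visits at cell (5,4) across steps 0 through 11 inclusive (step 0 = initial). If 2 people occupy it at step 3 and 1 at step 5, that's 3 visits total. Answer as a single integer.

Step 0: p0@(2,2) p1@(4,1) p2@(5,2) p3@(2,0) p4@(5,4) -> at (5,4): 1 [p4], cum=1
Step 1: p0@(3,2) p1@(4,2) p2@(4,2) p3@(3,0) p4@ESC -> at (5,4): 0 [-], cum=1
Step 2: p0@(4,2) p1@(4,3) p2@(4,3) p3@(4,0) p4@ESC -> at (5,4): 0 [-], cum=1
Step 3: p0@(4,3) p1@ESC p2@ESC p3@(4,1) p4@ESC -> at (5,4): 0 [-], cum=1
Step 4: p0@ESC p1@ESC p2@ESC p3@(4,2) p4@ESC -> at (5,4): 0 [-], cum=1
Step 5: p0@ESC p1@ESC p2@ESC p3@(4,3) p4@ESC -> at (5,4): 0 [-], cum=1
Step 6: p0@ESC p1@ESC p2@ESC p3@ESC p4@ESC -> at (5,4): 0 [-], cum=1
Total visits = 1

Answer: 1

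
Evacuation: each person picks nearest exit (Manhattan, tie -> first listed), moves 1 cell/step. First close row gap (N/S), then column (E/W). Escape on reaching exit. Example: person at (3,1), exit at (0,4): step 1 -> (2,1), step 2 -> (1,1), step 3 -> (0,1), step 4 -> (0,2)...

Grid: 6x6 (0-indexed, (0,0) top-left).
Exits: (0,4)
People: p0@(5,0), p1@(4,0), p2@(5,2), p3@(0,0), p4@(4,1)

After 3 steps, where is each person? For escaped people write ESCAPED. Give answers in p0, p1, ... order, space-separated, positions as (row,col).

Step 1: p0:(5,0)->(4,0) | p1:(4,0)->(3,0) | p2:(5,2)->(4,2) | p3:(0,0)->(0,1) | p4:(4,1)->(3,1)
Step 2: p0:(4,0)->(3,0) | p1:(3,0)->(2,0) | p2:(4,2)->(3,2) | p3:(0,1)->(0,2) | p4:(3,1)->(2,1)
Step 3: p0:(3,0)->(2,0) | p1:(2,0)->(1,0) | p2:(3,2)->(2,2) | p3:(0,2)->(0,3) | p4:(2,1)->(1,1)

(2,0) (1,0) (2,2) (0,3) (1,1)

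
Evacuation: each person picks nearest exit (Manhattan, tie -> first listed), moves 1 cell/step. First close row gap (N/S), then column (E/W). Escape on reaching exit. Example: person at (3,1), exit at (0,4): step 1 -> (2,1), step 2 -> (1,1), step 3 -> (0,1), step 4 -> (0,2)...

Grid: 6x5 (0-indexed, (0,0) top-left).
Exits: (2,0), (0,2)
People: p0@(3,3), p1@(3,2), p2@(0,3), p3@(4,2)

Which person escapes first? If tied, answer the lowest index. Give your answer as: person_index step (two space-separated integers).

Step 1: p0:(3,3)->(2,3) | p1:(3,2)->(2,2) | p2:(0,3)->(0,2)->EXIT | p3:(4,2)->(3,2)
Step 2: p0:(2,3)->(2,2) | p1:(2,2)->(2,1) | p2:escaped | p3:(3,2)->(2,2)
Step 3: p0:(2,2)->(2,1) | p1:(2,1)->(2,0)->EXIT | p2:escaped | p3:(2,2)->(2,1)
Step 4: p0:(2,1)->(2,0)->EXIT | p1:escaped | p2:escaped | p3:(2,1)->(2,0)->EXIT
Exit steps: [4, 3, 1, 4]
First to escape: p2 at step 1

Answer: 2 1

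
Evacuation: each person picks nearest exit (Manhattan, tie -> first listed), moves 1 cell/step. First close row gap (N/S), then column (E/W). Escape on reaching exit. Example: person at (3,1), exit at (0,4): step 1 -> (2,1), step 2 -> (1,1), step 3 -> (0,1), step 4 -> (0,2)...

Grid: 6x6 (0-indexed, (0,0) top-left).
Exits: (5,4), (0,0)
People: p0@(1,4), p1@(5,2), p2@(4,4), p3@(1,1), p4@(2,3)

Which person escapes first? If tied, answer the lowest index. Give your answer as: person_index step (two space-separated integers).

Answer: 2 1

Derivation:
Step 1: p0:(1,4)->(2,4) | p1:(5,2)->(5,3) | p2:(4,4)->(5,4)->EXIT | p3:(1,1)->(0,1) | p4:(2,3)->(3,3)
Step 2: p0:(2,4)->(3,4) | p1:(5,3)->(5,4)->EXIT | p2:escaped | p3:(0,1)->(0,0)->EXIT | p4:(3,3)->(4,3)
Step 3: p0:(3,4)->(4,4) | p1:escaped | p2:escaped | p3:escaped | p4:(4,3)->(5,3)
Step 4: p0:(4,4)->(5,4)->EXIT | p1:escaped | p2:escaped | p3:escaped | p4:(5,3)->(5,4)->EXIT
Exit steps: [4, 2, 1, 2, 4]
First to escape: p2 at step 1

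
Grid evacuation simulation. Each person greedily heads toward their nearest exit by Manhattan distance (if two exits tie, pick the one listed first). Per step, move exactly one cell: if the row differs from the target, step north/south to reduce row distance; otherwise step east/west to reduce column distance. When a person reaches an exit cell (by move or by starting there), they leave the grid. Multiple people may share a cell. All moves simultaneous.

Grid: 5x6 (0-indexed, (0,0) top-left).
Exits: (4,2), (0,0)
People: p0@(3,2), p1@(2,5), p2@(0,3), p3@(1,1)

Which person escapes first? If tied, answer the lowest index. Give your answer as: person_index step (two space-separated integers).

Step 1: p0:(3,2)->(4,2)->EXIT | p1:(2,5)->(3,5) | p2:(0,3)->(0,2) | p3:(1,1)->(0,1)
Step 2: p0:escaped | p1:(3,5)->(4,5) | p2:(0,2)->(0,1) | p3:(0,1)->(0,0)->EXIT
Step 3: p0:escaped | p1:(4,5)->(4,4) | p2:(0,1)->(0,0)->EXIT | p3:escaped
Step 4: p0:escaped | p1:(4,4)->(4,3) | p2:escaped | p3:escaped
Step 5: p0:escaped | p1:(4,3)->(4,2)->EXIT | p2:escaped | p3:escaped
Exit steps: [1, 5, 3, 2]
First to escape: p0 at step 1

Answer: 0 1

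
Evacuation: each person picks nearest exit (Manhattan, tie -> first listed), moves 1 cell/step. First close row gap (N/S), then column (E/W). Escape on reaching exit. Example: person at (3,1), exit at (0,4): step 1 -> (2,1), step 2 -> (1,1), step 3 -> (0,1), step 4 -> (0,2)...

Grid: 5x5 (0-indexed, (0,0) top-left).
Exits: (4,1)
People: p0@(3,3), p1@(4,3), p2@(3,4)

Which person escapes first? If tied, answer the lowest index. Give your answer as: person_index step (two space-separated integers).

Step 1: p0:(3,3)->(4,3) | p1:(4,3)->(4,2) | p2:(3,4)->(4,4)
Step 2: p0:(4,3)->(4,2) | p1:(4,2)->(4,1)->EXIT | p2:(4,4)->(4,3)
Step 3: p0:(4,2)->(4,1)->EXIT | p1:escaped | p2:(4,3)->(4,2)
Step 4: p0:escaped | p1:escaped | p2:(4,2)->(4,1)->EXIT
Exit steps: [3, 2, 4]
First to escape: p1 at step 2

Answer: 1 2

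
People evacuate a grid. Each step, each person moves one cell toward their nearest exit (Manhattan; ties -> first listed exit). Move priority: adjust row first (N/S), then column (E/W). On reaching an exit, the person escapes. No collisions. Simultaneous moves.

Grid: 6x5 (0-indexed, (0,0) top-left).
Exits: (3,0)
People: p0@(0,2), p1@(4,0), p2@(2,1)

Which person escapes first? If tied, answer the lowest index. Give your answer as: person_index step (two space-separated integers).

Step 1: p0:(0,2)->(1,2) | p1:(4,0)->(3,0)->EXIT | p2:(2,1)->(3,1)
Step 2: p0:(1,2)->(2,2) | p1:escaped | p2:(3,1)->(3,0)->EXIT
Step 3: p0:(2,2)->(3,2) | p1:escaped | p2:escaped
Step 4: p0:(3,2)->(3,1) | p1:escaped | p2:escaped
Step 5: p0:(3,1)->(3,0)->EXIT | p1:escaped | p2:escaped
Exit steps: [5, 1, 2]
First to escape: p1 at step 1

Answer: 1 1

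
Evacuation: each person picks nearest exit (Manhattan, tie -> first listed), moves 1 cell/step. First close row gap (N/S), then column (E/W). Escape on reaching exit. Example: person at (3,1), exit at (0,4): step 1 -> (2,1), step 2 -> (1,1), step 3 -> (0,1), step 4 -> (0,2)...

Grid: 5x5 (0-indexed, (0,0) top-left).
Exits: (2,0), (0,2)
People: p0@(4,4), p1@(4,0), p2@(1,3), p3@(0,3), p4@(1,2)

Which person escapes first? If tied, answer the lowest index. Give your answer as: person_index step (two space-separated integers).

Step 1: p0:(4,4)->(3,4) | p1:(4,0)->(3,0) | p2:(1,3)->(0,3) | p3:(0,3)->(0,2)->EXIT | p4:(1,2)->(0,2)->EXIT
Step 2: p0:(3,4)->(2,4) | p1:(3,0)->(2,0)->EXIT | p2:(0,3)->(0,2)->EXIT | p3:escaped | p4:escaped
Step 3: p0:(2,4)->(2,3) | p1:escaped | p2:escaped | p3:escaped | p4:escaped
Step 4: p0:(2,3)->(2,2) | p1:escaped | p2:escaped | p3:escaped | p4:escaped
Step 5: p0:(2,2)->(2,1) | p1:escaped | p2:escaped | p3:escaped | p4:escaped
Step 6: p0:(2,1)->(2,0)->EXIT | p1:escaped | p2:escaped | p3:escaped | p4:escaped
Exit steps: [6, 2, 2, 1, 1]
First to escape: p3 at step 1

Answer: 3 1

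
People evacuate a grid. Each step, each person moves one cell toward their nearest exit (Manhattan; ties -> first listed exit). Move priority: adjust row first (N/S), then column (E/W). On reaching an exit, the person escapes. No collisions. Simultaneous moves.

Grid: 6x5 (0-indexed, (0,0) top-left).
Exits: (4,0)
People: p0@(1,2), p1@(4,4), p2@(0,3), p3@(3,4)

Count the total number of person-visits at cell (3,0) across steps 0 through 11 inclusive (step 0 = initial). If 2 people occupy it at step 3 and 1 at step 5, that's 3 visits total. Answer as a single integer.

Step 0: p0@(1,2) p1@(4,4) p2@(0,3) p3@(3,4) -> at (3,0): 0 [-], cum=0
Step 1: p0@(2,2) p1@(4,3) p2@(1,3) p3@(4,4) -> at (3,0): 0 [-], cum=0
Step 2: p0@(3,2) p1@(4,2) p2@(2,3) p3@(4,3) -> at (3,0): 0 [-], cum=0
Step 3: p0@(4,2) p1@(4,1) p2@(3,3) p3@(4,2) -> at (3,0): 0 [-], cum=0
Step 4: p0@(4,1) p1@ESC p2@(4,3) p3@(4,1) -> at (3,0): 0 [-], cum=0
Step 5: p0@ESC p1@ESC p2@(4,2) p3@ESC -> at (3,0): 0 [-], cum=0
Step 6: p0@ESC p1@ESC p2@(4,1) p3@ESC -> at (3,0): 0 [-], cum=0
Step 7: p0@ESC p1@ESC p2@ESC p3@ESC -> at (3,0): 0 [-], cum=0
Total visits = 0

Answer: 0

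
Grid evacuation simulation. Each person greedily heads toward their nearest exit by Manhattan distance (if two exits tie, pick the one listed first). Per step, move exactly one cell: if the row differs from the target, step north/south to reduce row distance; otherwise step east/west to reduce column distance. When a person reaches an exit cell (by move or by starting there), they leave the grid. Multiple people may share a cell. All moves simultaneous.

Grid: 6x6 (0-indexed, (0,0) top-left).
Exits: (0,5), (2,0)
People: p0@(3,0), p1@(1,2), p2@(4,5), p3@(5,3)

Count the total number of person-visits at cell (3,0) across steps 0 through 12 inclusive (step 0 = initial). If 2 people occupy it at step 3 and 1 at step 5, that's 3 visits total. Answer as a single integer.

Step 0: p0@(3,0) p1@(1,2) p2@(4,5) p3@(5,3) -> at (3,0): 1 [p0], cum=1
Step 1: p0@ESC p1@(2,2) p2@(3,5) p3@(4,3) -> at (3,0): 0 [-], cum=1
Step 2: p0@ESC p1@(2,1) p2@(2,5) p3@(3,3) -> at (3,0): 0 [-], cum=1
Step 3: p0@ESC p1@ESC p2@(1,5) p3@(2,3) -> at (3,0): 0 [-], cum=1
Step 4: p0@ESC p1@ESC p2@ESC p3@(2,2) -> at (3,0): 0 [-], cum=1
Step 5: p0@ESC p1@ESC p2@ESC p3@(2,1) -> at (3,0): 0 [-], cum=1
Step 6: p0@ESC p1@ESC p2@ESC p3@ESC -> at (3,0): 0 [-], cum=1
Total visits = 1

Answer: 1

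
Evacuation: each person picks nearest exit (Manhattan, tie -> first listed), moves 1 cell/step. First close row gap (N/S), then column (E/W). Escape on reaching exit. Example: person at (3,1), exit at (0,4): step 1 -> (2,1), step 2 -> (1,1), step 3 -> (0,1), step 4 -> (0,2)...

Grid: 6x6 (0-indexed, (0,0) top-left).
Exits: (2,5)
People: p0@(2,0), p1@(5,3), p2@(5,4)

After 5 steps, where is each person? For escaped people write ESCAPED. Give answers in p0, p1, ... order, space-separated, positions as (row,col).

Step 1: p0:(2,0)->(2,1) | p1:(5,3)->(4,3) | p2:(5,4)->(4,4)
Step 2: p0:(2,1)->(2,2) | p1:(4,3)->(3,3) | p2:(4,4)->(3,4)
Step 3: p0:(2,2)->(2,3) | p1:(3,3)->(2,3) | p2:(3,4)->(2,4)
Step 4: p0:(2,3)->(2,4) | p1:(2,3)->(2,4) | p2:(2,4)->(2,5)->EXIT
Step 5: p0:(2,4)->(2,5)->EXIT | p1:(2,4)->(2,5)->EXIT | p2:escaped

ESCAPED ESCAPED ESCAPED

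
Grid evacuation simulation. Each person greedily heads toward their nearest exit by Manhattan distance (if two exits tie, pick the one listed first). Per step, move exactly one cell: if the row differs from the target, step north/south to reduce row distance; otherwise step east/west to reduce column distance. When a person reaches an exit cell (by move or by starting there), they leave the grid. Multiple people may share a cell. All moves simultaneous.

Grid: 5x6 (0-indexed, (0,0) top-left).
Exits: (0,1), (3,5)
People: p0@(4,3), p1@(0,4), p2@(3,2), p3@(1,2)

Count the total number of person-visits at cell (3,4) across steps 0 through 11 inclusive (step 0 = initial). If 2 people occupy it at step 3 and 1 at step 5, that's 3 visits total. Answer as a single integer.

Answer: 2

Derivation:
Step 0: p0@(4,3) p1@(0,4) p2@(3,2) p3@(1,2) -> at (3,4): 0 [-], cum=0
Step 1: p0@(3,3) p1@(0,3) p2@(3,3) p3@(0,2) -> at (3,4): 0 [-], cum=0
Step 2: p0@(3,4) p1@(0,2) p2@(3,4) p3@ESC -> at (3,4): 2 [p0,p2], cum=2
Step 3: p0@ESC p1@ESC p2@ESC p3@ESC -> at (3,4): 0 [-], cum=2
Total visits = 2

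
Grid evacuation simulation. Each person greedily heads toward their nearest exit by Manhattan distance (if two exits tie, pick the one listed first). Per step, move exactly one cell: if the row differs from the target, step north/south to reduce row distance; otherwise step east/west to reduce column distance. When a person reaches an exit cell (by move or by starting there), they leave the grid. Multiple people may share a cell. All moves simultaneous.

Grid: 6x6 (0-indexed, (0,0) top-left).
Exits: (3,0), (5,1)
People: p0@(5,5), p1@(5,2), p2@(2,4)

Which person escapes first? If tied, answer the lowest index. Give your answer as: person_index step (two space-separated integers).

Answer: 1 1

Derivation:
Step 1: p0:(5,5)->(5,4) | p1:(5,2)->(5,1)->EXIT | p2:(2,4)->(3,4)
Step 2: p0:(5,4)->(5,3) | p1:escaped | p2:(3,4)->(3,3)
Step 3: p0:(5,3)->(5,2) | p1:escaped | p2:(3,3)->(3,2)
Step 4: p0:(5,2)->(5,1)->EXIT | p1:escaped | p2:(3,2)->(3,1)
Step 5: p0:escaped | p1:escaped | p2:(3,1)->(3,0)->EXIT
Exit steps: [4, 1, 5]
First to escape: p1 at step 1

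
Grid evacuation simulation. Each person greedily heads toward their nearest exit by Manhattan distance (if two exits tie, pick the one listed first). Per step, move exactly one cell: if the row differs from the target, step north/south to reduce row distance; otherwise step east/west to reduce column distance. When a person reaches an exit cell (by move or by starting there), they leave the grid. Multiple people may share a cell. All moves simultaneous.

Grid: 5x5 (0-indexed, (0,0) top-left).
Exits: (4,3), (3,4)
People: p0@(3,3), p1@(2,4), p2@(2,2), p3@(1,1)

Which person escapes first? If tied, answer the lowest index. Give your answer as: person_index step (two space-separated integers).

Step 1: p0:(3,3)->(4,3)->EXIT | p1:(2,4)->(3,4)->EXIT | p2:(2,2)->(3,2) | p3:(1,1)->(2,1)
Step 2: p0:escaped | p1:escaped | p2:(3,2)->(4,2) | p3:(2,1)->(3,1)
Step 3: p0:escaped | p1:escaped | p2:(4,2)->(4,3)->EXIT | p3:(3,1)->(4,1)
Step 4: p0:escaped | p1:escaped | p2:escaped | p3:(4,1)->(4,2)
Step 5: p0:escaped | p1:escaped | p2:escaped | p3:(4,2)->(4,3)->EXIT
Exit steps: [1, 1, 3, 5]
First to escape: p0 at step 1

Answer: 0 1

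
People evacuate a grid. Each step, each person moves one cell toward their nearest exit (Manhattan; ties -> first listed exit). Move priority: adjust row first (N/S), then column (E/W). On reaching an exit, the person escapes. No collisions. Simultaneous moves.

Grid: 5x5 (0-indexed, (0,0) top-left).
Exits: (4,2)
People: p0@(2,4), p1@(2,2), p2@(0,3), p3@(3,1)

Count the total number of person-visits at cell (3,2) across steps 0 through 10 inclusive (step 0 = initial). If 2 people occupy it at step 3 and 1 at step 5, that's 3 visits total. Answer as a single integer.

Answer: 1

Derivation:
Step 0: p0@(2,4) p1@(2,2) p2@(0,3) p3@(3,1) -> at (3,2): 0 [-], cum=0
Step 1: p0@(3,4) p1@(3,2) p2@(1,3) p3@(4,1) -> at (3,2): 1 [p1], cum=1
Step 2: p0@(4,4) p1@ESC p2@(2,3) p3@ESC -> at (3,2): 0 [-], cum=1
Step 3: p0@(4,3) p1@ESC p2@(3,3) p3@ESC -> at (3,2): 0 [-], cum=1
Step 4: p0@ESC p1@ESC p2@(4,3) p3@ESC -> at (3,2): 0 [-], cum=1
Step 5: p0@ESC p1@ESC p2@ESC p3@ESC -> at (3,2): 0 [-], cum=1
Total visits = 1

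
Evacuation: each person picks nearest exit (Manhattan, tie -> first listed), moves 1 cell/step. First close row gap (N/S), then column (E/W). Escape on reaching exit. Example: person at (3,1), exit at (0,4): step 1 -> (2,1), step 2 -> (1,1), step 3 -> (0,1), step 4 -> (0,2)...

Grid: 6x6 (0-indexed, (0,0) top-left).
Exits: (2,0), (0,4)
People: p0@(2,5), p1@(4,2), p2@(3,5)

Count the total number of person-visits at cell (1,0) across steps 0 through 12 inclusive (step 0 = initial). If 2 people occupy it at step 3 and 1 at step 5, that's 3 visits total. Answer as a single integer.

Step 0: p0@(2,5) p1@(4,2) p2@(3,5) -> at (1,0): 0 [-], cum=0
Step 1: p0@(1,5) p1@(3,2) p2@(2,5) -> at (1,0): 0 [-], cum=0
Step 2: p0@(0,5) p1@(2,2) p2@(1,5) -> at (1,0): 0 [-], cum=0
Step 3: p0@ESC p1@(2,1) p2@(0,5) -> at (1,0): 0 [-], cum=0
Step 4: p0@ESC p1@ESC p2@ESC -> at (1,0): 0 [-], cum=0
Total visits = 0

Answer: 0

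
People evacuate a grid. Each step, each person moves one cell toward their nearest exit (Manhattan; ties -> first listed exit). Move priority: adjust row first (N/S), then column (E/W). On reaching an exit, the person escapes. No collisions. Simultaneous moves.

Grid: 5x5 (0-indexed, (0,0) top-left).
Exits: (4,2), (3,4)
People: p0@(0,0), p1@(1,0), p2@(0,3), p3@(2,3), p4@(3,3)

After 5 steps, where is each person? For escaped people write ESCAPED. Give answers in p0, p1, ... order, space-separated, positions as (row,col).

Step 1: p0:(0,0)->(1,0) | p1:(1,0)->(2,0) | p2:(0,3)->(1,3) | p3:(2,3)->(3,3) | p4:(3,3)->(3,4)->EXIT
Step 2: p0:(1,0)->(2,0) | p1:(2,0)->(3,0) | p2:(1,3)->(2,3) | p3:(3,3)->(3,4)->EXIT | p4:escaped
Step 3: p0:(2,0)->(3,0) | p1:(3,0)->(4,0) | p2:(2,3)->(3,3) | p3:escaped | p4:escaped
Step 4: p0:(3,0)->(4,0) | p1:(4,0)->(4,1) | p2:(3,3)->(3,4)->EXIT | p3:escaped | p4:escaped
Step 5: p0:(4,0)->(4,1) | p1:(4,1)->(4,2)->EXIT | p2:escaped | p3:escaped | p4:escaped

(4,1) ESCAPED ESCAPED ESCAPED ESCAPED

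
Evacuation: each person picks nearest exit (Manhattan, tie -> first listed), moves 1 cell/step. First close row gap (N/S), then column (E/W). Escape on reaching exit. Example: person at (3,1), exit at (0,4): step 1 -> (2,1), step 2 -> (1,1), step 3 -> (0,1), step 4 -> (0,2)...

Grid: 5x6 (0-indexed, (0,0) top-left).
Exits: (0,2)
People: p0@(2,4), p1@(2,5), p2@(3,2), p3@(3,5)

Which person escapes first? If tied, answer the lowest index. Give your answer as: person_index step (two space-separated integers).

Answer: 2 3

Derivation:
Step 1: p0:(2,4)->(1,4) | p1:(2,5)->(1,5) | p2:(3,2)->(2,2) | p3:(3,5)->(2,5)
Step 2: p0:(1,4)->(0,4) | p1:(1,5)->(0,5) | p2:(2,2)->(1,2) | p3:(2,5)->(1,5)
Step 3: p0:(0,4)->(0,3) | p1:(0,5)->(0,4) | p2:(1,2)->(0,2)->EXIT | p3:(1,5)->(0,5)
Step 4: p0:(0,3)->(0,2)->EXIT | p1:(0,4)->(0,3) | p2:escaped | p3:(0,5)->(0,4)
Step 5: p0:escaped | p1:(0,3)->(0,2)->EXIT | p2:escaped | p3:(0,4)->(0,3)
Step 6: p0:escaped | p1:escaped | p2:escaped | p3:(0,3)->(0,2)->EXIT
Exit steps: [4, 5, 3, 6]
First to escape: p2 at step 3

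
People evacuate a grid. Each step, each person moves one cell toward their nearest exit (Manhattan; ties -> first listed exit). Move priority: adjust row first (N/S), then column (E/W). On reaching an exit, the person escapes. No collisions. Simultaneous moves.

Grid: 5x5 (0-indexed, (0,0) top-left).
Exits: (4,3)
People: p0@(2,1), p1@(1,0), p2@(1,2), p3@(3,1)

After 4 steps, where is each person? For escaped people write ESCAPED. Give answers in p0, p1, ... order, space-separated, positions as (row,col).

Step 1: p0:(2,1)->(3,1) | p1:(1,0)->(2,0) | p2:(1,2)->(2,2) | p3:(3,1)->(4,1)
Step 2: p0:(3,1)->(4,1) | p1:(2,0)->(3,0) | p2:(2,2)->(3,2) | p3:(4,1)->(4,2)
Step 3: p0:(4,1)->(4,2) | p1:(3,0)->(4,0) | p2:(3,2)->(4,2) | p3:(4,2)->(4,3)->EXIT
Step 4: p0:(4,2)->(4,3)->EXIT | p1:(4,0)->(4,1) | p2:(4,2)->(4,3)->EXIT | p3:escaped

ESCAPED (4,1) ESCAPED ESCAPED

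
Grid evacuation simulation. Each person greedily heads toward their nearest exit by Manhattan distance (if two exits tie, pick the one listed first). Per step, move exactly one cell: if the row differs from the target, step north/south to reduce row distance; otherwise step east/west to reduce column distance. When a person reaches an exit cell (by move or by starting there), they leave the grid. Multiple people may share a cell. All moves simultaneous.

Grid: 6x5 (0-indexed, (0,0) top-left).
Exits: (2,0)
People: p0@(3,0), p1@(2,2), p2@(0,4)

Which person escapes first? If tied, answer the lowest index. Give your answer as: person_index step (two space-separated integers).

Answer: 0 1

Derivation:
Step 1: p0:(3,0)->(2,0)->EXIT | p1:(2,2)->(2,1) | p2:(0,4)->(1,4)
Step 2: p0:escaped | p1:(2,1)->(2,0)->EXIT | p2:(1,4)->(2,4)
Step 3: p0:escaped | p1:escaped | p2:(2,4)->(2,3)
Step 4: p0:escaped | p1:escaped | p2:(2,3)->(2,2)
Step 5: p0:escaped | p1:escaped | p2:(2,2)->(2,1)
Step 6: p0:escaped | p1:escaped | p2:(2,1)->(2,0)->EXIT
Exit steps: [1, 2, 6]
First to escape: p0 at step 1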